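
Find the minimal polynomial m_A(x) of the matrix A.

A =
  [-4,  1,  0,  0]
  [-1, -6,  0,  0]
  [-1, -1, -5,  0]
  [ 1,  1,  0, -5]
x^2 + 10*x + 25

The characteristic polynomial is χ_A(x) = (x + 5)^4, so the eigenvalues are known. The minimal polynomial is
  m_A(x) = Π_λ (x − λ)^{k_λ}
where k_λ is the size of the *largest* Jordan block for λ (equivalently, the smallest k with (A − λI)^k v = 0 for every generalised eigenvector v of λ).

  λ = -5: largest Jordan block has size 2, contributing (x + 5)^2

So m_A(x) = (x + 5)^2 = x^2 + 10*x + 25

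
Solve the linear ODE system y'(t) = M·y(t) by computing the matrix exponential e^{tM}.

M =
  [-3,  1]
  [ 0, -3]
e^{tM} =
  [exp(-3*t), t*exp(-3*t)]
  [0, exp(-3*t)]

Strategy: write M = P · J · P⁻¹ where J is a Jordan canonical form, so e^{tM} = P · e^{tJ} · P⁻¹, and e^{tJ} can be computed block-by-block.

M has Jordan form
J =
  [-3,  1]
  [ 0, -3]
(up to reordering of blocks).

Per-block formulas:
  For a 2×2 Jordan block J_2(-3): exp(t · J_2(-3)) = e^(-3t)·(I + t·N), where N is the 2×2 nilpotent shift.

After assembling e^{tJ} and conjugating by P, we get:

e^{tM} =
  [exp(-3*t), t*exp(-3*t)]
  [0, exp(-3*t)]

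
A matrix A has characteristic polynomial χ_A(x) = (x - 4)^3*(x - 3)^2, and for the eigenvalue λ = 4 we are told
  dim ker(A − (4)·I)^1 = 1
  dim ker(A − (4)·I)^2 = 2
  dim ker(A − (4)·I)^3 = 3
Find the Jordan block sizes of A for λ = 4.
Block sizes for λ = 4: [3]

From the dimensions of kernels of powers, the number of Jordan blocks of size at least j is d_j − d_{j−1} where d_j = dim ker(N^j) (with d_0 = 0). Computing the differences gives [1, 1, 1].
The number of blocks of size exactly k is (#blocks of size ≥ k) − (#blocks of size ≥ k + 1), so the partition is: 1 block(s) of size 3.
In nonincreasing order the block sizes are [3].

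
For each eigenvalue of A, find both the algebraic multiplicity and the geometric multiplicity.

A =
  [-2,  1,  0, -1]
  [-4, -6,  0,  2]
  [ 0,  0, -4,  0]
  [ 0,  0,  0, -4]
λ = -4: alg = 4, geom = 3

Step 1 — factor the characteristic polynomial to read off the algebraic multiplicities:
  χ_A(x) = (x + 4)^4

Step 2 — compute geometric multiplicities via the rank-nullity identity g(λ) = n − rank(A − λI):
  rank(A − (-4)·I) = 1, so dim ker(A − (-4)·I) = n − 1 = 3

Summary:
  λ = -4: algebraic multiplicity = 4, geometric multiplicity = 3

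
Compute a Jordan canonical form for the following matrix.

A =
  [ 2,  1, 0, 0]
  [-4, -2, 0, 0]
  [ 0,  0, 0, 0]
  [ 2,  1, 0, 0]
J_2(0) ⊕ J_1(0) ⊕ J_1(0)

The characteristic polynomial is
  det(x·I − A) = x^4

Eigenvalues and multiplicities (the geometric multiplicity of λ is n − rank(A − λI), which equals the number of Jordan blocks for λ):
  λ = 0: algebraic multiplicity = 4, geometric multiplicity = 3

Determining the block sizes for each eigenvalue:
  λ = 0: 3 blocks summing to 4 forces exactly one block of size 2 and the rest size 1 → block sizes [2, 1, 1]

Assembling the blocks gives a Jordan form
J =
  [0, 1, 0, 0]
  [0, 0, 0, 0]
  [0, 0, 0, 0]
  [0, 0, 0, 0]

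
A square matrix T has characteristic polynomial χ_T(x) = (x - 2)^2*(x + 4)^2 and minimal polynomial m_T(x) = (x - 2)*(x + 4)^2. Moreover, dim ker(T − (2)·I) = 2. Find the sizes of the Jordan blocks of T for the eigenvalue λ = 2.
Block sizes for λ = 2: [1, 1]

Step 1 — from the characteristic polynomial, algebraic multiplicity of λ = 2 is 2. From dim ker(T − (2)·I) = 2, there are exactly 2 Jordan blocks for λ = 2.
Step 2 — from the minimal polynomial, the factor (x − 2) tells us the largest block for λ = 2 has size 1.
Step 3 — with total size 2, 2 blocks, and largest block 1, the block sizes (in nonincreasing order) are [1, 1].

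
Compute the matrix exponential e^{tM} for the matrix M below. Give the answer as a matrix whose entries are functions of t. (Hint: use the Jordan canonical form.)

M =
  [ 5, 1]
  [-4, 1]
e^{tM} =
  [2*t*exp(3*t) + exp(3*t), t*exp(3*t)]
  [-4*t*exp(3*t), -2*t*exp(3*t) + exp(3*t)]

Strategy: write M = P · J · P⁻¹ where J is a Jordan canonical form, so e^{tM} = P · e^{tJ} · P⁻¹, and e^{tJ} can be computed block-by-block.

M has Jordan form
J =
  [3, 1]
  [0, 3]
(up to reordering of blocks).

Per-block formulas:
  For a 2×2 Jordan block J_2(3): exp(t · J_2(3)) = e^(3t)·(I + t·N), where N is the 2×2 nilpotent shift.

After assembling e^{tJ} and conjugating by P, we get:

e^{tM} =
  [2*t*exp(3*t) + exp(3*t), t*exp(3*t)]
  [-4*t*exp(3*t), -2*t*exp(3*t) + exp(3*t)]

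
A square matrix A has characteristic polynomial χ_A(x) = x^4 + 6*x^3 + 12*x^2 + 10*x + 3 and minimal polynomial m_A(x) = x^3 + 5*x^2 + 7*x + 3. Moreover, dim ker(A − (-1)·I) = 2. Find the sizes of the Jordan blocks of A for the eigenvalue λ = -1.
Block sizes for λ = -1: [2, 1]

Step 1 — from the characteristic polynomial, algebraic multiplicity of λ = -1 is 3. From dim ker(A − (-1)·I) = 2, there are exactly 2 Jordan blocks for λ = -1.
Step 2 — from the minimal polynomial, the factor (x + 1)^2 tells us the largest block for λ = -1 has size 2.
Step 3 — with total size 3, 2 blocks, and largest block 2, the block sizes (in nonincreasing order) are [2, 1].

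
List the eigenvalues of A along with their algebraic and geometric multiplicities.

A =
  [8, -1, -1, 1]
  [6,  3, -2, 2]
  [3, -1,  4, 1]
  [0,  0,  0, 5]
λ = 5: alg = 4, geom = 3

Step 1 — factor the characteristic polynomial to read off the algebraic multiplicities:
  χ_A(x) = (x - 5)^4

Step 2 — compute geometric multiplicities via the rank-nullity identity g(λ) = n − rank(A − λI):
  rank(A − (5)·I) = 1, so dim ker(A − (5)·I) = n − 1 = 3

Summary:
  λ = 5: algebraic multiplicity = 4, geometric multiplicity = 3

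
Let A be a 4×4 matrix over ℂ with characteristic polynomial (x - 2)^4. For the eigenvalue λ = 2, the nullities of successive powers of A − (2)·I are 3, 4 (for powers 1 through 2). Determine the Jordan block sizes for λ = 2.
Block sizes for λ = 2: [2, 1, 1]

From the dimensions of kernels of powers, the number of Jordan blocks of size at least j is d_j − d_{j−1} where d_j = dim ker(N^j) (with d_0 = 0). Computing the differences gives [3, 1].
The number of blocks of size exactly k is (#blocks of size ≥ k) − (#blocks of size ≥ k + 1), so the partition is: 2 block(s) of size 1, 1 block(s) of size 2.
In nonincreasing order the block sizes are [2, 1, 1].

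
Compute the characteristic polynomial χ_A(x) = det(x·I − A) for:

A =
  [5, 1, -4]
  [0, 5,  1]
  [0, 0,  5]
x^3 - 15*x^2 + 75*x - 125

Expanding det(x·I − A) (e.g. by cofactor expansion or by noting that A is similar to its Jordan form J, which has the same characteristic polynomial as A) gives
  χ_A(x) = x^3 - 15*x^2 + 75*x - 125
which factors as (x - 5)^3. The eigenvalues (with algebraic multiplicities) are λ = 5 with multiplicity 3.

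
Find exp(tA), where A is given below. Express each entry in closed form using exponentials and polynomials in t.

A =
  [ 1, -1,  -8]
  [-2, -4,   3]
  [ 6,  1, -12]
e^{tA} =
  [-5*t^2*exp(-5*t) + 6*t*exp(-5*t) + exp(-5*t), -15*t^2*exp(-5*t)/2 - t*exp(-5*t), 5*t^2*exp(-5*t)/2 - 8*t*exp(-5*t)]
  [2*t^2*exp(-5*t) - 2*t*exp(-5*t), 3*t^2*exp(-5*t) + t*exp(-5*t) + exp(-5*t), -t^2*exp(-5*t) + 3*t*exp(-5*t)]
  [-4*t^2*exp(-5*t) + 6*t*exp(-5*t), -6*t^2*exp(-5*t) + t*exp(-5*t), 2*t^2*exp(-5*t) - 7*t*exp(-5*t) + exp(-5*t)]

Strategy: write A = P · J · P⁻¹ where J is a Jordan canonical form, so e^{tA} = P · e^{tJ} · P⁻¹, and e^{tJ} can be computed block-by-block.

A has Jordan form
J =
  [-5,  1,  0]
  [ 0, -5,  1]
  [ 0,  0, -5]
(up to reordering of blocks).

Per-block formulas:
  For a 3×3 Jordan block J_3(-5): exp(t · J_3(-5)) = e^(-5t)·(I + t·N + (t^2/2)·N^2), where N is the 3×3 nilpotent shift.

After assembling e^{tJ} and conjugating by P, we get:

e^{tA} =
  [-5*t^2*exp(-5*t) + 6*t*exp(-5*t) + exp(-5*t), -15*t^2*exp(-5*t)/2 - t*exp(-5*t), 5*t^2*exp(-5*t)/2 - 8*t*exp(-5*t)]
  [2*t^2*exp(-5*t) - 2*t*exp(-5*t), 3*t^2*exp(-5*t) + t*exp(-5*t) + exp(-5*t), -t^2*exp(-5*t) + 3*t*exp(-5*t)]
  [-4*t^2*exp(-5*t) + 6*t*exp(-5*t), -6*t^2*exp(-5*t) + t*exp(-5*t), 2*t^2*exp(-5*t) - 7*t*exp(-5*t) + exp(-5*t)]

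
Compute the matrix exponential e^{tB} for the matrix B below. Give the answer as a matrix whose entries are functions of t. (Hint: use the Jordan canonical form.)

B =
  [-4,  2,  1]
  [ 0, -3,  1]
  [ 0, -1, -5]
e^{tB} =
  [exp(-4*t), t^2*exp(-4*t)/2 + 2*t*exp(-4*t), t^2*exp(-4*t)/2 + t*exp(-4*t)]
  [0, t*exp(-4*t) + exp(-4*t), t*exp(-4*t)]
  [0, -t*exp(-4*t), -t*exp(-4*t) + exp(-4*t)]

Strategy: write B = P · J · P⁻¹ where J is a Jordan canonical form, so e^{tB} = P · e^{tJ} · P⁻¹, and e^{tJ} can be computed block-by-block.

B has Jordan form
J =
  [-4,  1,  0]
  [ 0, -4,  1]
  [ 0,  0, -4]
(up to reordering of blocks).

Per-block formulas:
  For a 3×3 Jordan block J_3(-4): exp(t · J_3(-4)) = e^(-4t)·(I + t·N + (t^2/2)·N^2), where N is the 3×3 nilpotent shift.

After assembling e^{tJ} and conjugating by P, we get:

e^{tB} =
  [exp(-4*t), t^2*exp(-4*t)/2 + 2*t*exp(-4*t), t^2*exp(-4*t)/2 + t*exp(-4*t)]
  [0, t*exp(-4*t) + exp(-4*t), t*exp(-4*t)]
  [0, -t*exp(-4*t), -t*exp(-4*t) + exp(-4*t)]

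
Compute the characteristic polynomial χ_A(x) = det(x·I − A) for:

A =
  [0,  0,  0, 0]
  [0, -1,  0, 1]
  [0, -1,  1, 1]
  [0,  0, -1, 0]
x^4

Expanding det(x·I − A) (e.g. by cofactor expansion or by noting that A is similar to its Jordan form J, which has the same characteristic polynomial as A) gives
  χ_A(x) = x^4
which factors as x^4. The eigenvalues (with algebraic multiplicities) are λ = 0 with multiplicity 4.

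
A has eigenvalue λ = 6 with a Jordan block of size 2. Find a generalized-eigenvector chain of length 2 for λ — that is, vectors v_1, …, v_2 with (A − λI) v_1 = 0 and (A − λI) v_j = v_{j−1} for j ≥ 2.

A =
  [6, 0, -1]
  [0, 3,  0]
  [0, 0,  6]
A Jordan chain for λ = 6 of length 2:
v_1 = (-1, 0, 0)ᵀ
v_2 = (0, 0, 1)ᵀ

Let N = A − (6)·I. We want v_2 with N^2 v_2 = 0 but N^1 v_2 ≠ 0; then v_{j-1} := N · v_j for j = 2, …, 2.

Pick v_2 = (0, 0, 1)ᵀ.
Then v_1 = N · v_2 = (-1, 0, 0)ᵀ.

Sanity check: (A − (6)·I) v_1 = (0, 0, 0)ᵀ = 0. ✓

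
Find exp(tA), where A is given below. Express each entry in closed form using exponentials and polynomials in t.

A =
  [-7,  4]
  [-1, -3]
e^{tA} =
  [-2*t*exp(-5*t) + exp(-5*t), 4*t*exp(-5*t)]
  [-t*exp(-5*t), 2*t*exp(-5*t) + exp(-5*t)]

Strategy: write A = P · J · P⁻¹ where J is a Jordan canonical form, so e^{tA} = P · e^{tJ} · P⁻¹, and e^{tJ} can be computed block-by-block.

A has Jordan form
J =
  [-5,  1]
  [ 0, -5]
(up to reordering of blocks).

Per-block formulas:
  For a 2×2 Jordan block J_2(-5): exp(t · J_2(-5)) = e^(-5t)·(I + t·N), where N is the 2×2 nilpotent shift.

After assembling e^{tJ} and conjugating by P, we get:

e^{tA} =
  [-2*t*exp(-5*t) + exp(-5*t), 4*t*exp(-5*t)]
  [-t*exp(-5*t), 2*t*exp(-5*t) + exp(-5*t)]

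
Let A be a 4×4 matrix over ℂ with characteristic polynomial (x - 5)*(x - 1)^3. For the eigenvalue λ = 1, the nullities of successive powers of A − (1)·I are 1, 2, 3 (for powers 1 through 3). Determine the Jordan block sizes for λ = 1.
Block sizes for λ = 1: [3]

From the dimensions of kernels of powers, the number of Jordan blocks of size at least j is d_j − d_{j−1} where d_j = dim ker(N^j) (with d_0 = 0). Computing the differences gives [1, 1, 1].
The number of blocks of size exactly k is (#blocks of size ≥ k) − (#blocks of size ≥ k + 1), so the partition is: 1 block(s) of size 3.
In nonincreasing order the block sizes are [3].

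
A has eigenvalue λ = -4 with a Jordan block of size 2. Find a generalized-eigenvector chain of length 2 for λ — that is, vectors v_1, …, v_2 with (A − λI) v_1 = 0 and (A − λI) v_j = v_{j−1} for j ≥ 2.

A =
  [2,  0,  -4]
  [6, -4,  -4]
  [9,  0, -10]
A Jordan chain for λ = -4 of length 2:
v_1 = (6, 6, 9)ᵀ
v_2 = (1, 0, 0)ᵀ

Let N = A − (-4)·I. We want v_2 with N^2 v_2 = 0 but N^1 v_2 ≠ 0; then v_{j-1} := N · v_j for j = 2, …, 2.

Pick v_2 = (1, 0, 0)ᵀ.
Then v_1 = N · v_2 = (6, 6, 9)ᵀ.

Sanity check: (A − (-4)·I) v_1 = (0, 0, 0)ᵀ = 0. ✓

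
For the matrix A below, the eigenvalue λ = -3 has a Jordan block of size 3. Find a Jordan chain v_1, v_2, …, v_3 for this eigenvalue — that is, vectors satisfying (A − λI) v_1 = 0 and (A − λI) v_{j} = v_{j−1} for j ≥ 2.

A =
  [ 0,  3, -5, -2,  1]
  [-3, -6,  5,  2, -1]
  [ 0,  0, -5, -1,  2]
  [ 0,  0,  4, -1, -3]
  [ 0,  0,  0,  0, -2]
A Jordan chain for λ = -3 of length 3:
v_1 = (2, -2, 0, 0, 0)ᵀ
v_2 = (-5, 5, -2, 4, 0)ᵀ
v_3 = (0, 0, 1, 0, 0)ᵀ

Let N = A − (-3)·I. We want v_3 with N^3 v_3 = 0 but N^2 v_3 ≠ 0; then v_{j-1} := N · v_j for j = 3, …, 2.

Pick v_3 = (0, 0, 1, 0, 0)ᵀ.
Then v_2 = N · v_3 = (-5, 5, -2, 4, 0)ᵀ.
Then v_1 = N · v_2 = (2, -2, 0, 0, 0)ᵀ.

Sanity check: (A − (-3)·I) v_1 = (0, 0, 0, 0, 0)ᵀ = 0. ✓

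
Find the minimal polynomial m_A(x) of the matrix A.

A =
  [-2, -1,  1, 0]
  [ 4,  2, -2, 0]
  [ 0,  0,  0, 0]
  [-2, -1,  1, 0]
x^2

The characteristic polynomial is χ_A(x) = x^4, so the eigenvalues are known. The minimal polynomial is
  m_A(x) = Π_λ (x − λ)^{k_λ}
where k_λ is the size of the *largest* Jordan block for λ (equivalently, the smallest k with (A − λI)^k v = 0 for every generalised eigenvector v of λ).

  λ = 0: largest Jordan block has size 2, contributing (x − 0)^2

So m_A(x) = x^2 = x^2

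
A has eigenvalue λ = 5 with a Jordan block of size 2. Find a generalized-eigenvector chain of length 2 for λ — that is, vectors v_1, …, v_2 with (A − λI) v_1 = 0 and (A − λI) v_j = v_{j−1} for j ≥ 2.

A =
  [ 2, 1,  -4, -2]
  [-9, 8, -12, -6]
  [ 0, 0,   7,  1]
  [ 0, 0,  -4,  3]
A Jordan chain for λ = 5 of length 2:
v_1 = (-3, -9, 0, 0)ᵀ
v_2 = (1, 0, 0, 0)ᵀ

Let N = A − (5)·I. We want v_2 with N^2 v_2 = 0 but N^1 v_2 ≠ 0; then v_{j-1} := N · v_j for j = 2, …, 2.

Pick v_2 = (1, 0, 0, 0)ᵀ.
Then v_1 = N · v_2 = (-3, -9, 0, 0)ᵀ.

Sanity check: (A − (5)·I) v_1 = (0, 0, 0, 0)ᵀ = 0. ✓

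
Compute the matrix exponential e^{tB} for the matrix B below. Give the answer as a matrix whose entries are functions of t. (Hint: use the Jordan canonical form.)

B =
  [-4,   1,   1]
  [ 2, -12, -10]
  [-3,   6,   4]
e^{tB} =
  [t*exp(-5*t) + exp(-5*t), t*exp(-5*t), t*exp(-5*t)]
  [-4*t*exp(-5*t) + 2*exp(-2*t) - 2*exp(-5*t), -4*t*exp(-5*t) - exp(-2*t) + 2*exp(-5*t), -4*t*exp(-5*t) - 2*exp(-2*t) + 2*exp(-5*t)]
  [3*t*exp(-5*t) - 2*exp(-2*t) + 2*exp(-5*t), 3*t*exp(-5*t) + exp(-2*t) - exp(-5*t), 3*t*exp(-5*t) + 2*exp(-2*t) - exp(-5*t)]

Strategy: write B = P · J · P⁻¹ where J is a Jordan canonical form, so e^{tB} = P · e^{tJ} · P⁻¹, and e^{tJ} can be computed block-by-block.

B has Jordan form
J =
  [-5,  1,  0]
  [ 0, -5,  0]
  [ 0,  0, -2]
(up to reordering of blocks).

Per-block formulas:
  For a 1×1 block at λ = -2: exp(t · [-2]) = [e^(-2t)].
  For a 2×2 Jordan block J_2(-5): exp(t · J_2(-5)) = e^(-5t)·(I + t·N), where N is the 2×2 nilpotent shift.

After assembling e^{tJ} and conjugating by P, we get:

e^{tB} =
  [t*exp(-5*t) + exp(-5*t), t*exp(-5*t), t*exp(-5*t)]
  [-4*t*exp(-5*t) + 2*exp(-2*t) - 2*exp(-5*t), -4*t*exp(-5*t) - exp(-2*t) + 2*exp(-5*t), -4*t*exp(-5*t) - 2*exp(-2*t) + 2*exp(-5*t)]
  [3*t*exp(-5*t) - 2*exp(-2*t) + 2*exp(-5*t), 3*t*exp(-5*t) + exp(-2*t) - exp(-5*t), 3*t*exp(-5*t) + 2*exp(-2*t) - exp(-5*t)]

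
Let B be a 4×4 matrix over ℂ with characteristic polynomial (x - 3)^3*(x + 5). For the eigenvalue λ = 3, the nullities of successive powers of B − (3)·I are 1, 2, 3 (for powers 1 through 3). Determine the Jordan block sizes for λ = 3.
Block sizes for λ = 3: [3]

From the dimensions of kernels of powers, the number of Jordan blocks of size at least j is d_j − d_{j−1} where d_j = dim ker(N^j) (with d_0 = 0). Computing the differences gives [1, 1, 1].
The number of blocks of size exactly k is (#blocks of size ≥ k) − (#blocks of size ≥ k + 1), so the partition is: 1 block(s) of size 3.
In nonincreasing order the block sizes are [3].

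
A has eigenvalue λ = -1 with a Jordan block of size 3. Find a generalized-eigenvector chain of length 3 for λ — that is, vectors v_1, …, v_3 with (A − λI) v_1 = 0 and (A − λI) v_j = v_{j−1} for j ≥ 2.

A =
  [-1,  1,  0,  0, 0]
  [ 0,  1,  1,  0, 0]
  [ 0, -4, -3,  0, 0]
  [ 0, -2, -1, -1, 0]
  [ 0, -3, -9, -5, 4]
A Jordan chain for λ = -1 of length 3:
v_1 = (3, 0, 0, 0, 0)ᵀ
v_2 = (1, 3, -6, -3, -12)ᵀ
v_3 = (0, 1, 1, 0, 0)ᵀ

Let N = A − (-1)·I. We want v_3 with N^3 v_3 = 0 but N^2 v_3 ≠ 0; then v_{j-1} := N · v_j for j = 3, …, 2.

Pick v_3 = (0, 1, 1, 0, 0)ᵀ.
Then v_2 = N · v_3 = (1, 3, -6, -3, -12)ᵀ.
Then v_1 = N · v_2 = (3, 0, 0, 0, 0)ᵀ.

Sanity check: (A − (-1)·I) v_1 = (0, 0, 0, 0, 0)ᵀ = 0. ✓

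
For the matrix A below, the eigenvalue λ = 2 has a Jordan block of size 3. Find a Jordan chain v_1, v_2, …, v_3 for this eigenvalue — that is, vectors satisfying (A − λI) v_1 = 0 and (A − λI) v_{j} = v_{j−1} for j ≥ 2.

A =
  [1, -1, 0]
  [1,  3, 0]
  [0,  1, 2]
A Jordan chain for λ = 2 of length 3:
v_1 = (0, 0, 1)ᵀ
v_2 = (-1, 1, 0)ᵀ
v_3 = (1, 0, 0)ᵀ

Let N = A − (2)·I. We want v_3 with N^3 v_3 = 0 but N^2 v_3 ≠ 0; then v_{j-1} := N · v_j for j = 3, …, 2.

Pick v_3 = (1, 0, 0)ᵀ.
Then v_2 = N · v_3 = (-1, 1, 0)ᵀ.
Then v_1 = N · v_2 = (0, 0, 1)ᵀ.

Sanity check: (A − (2)·I) v_1 = (0, 0, 0)ᵀ = 0. ✓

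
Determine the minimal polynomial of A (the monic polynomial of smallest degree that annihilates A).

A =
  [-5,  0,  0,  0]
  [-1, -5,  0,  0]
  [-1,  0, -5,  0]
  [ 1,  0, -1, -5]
x^3 + 15*x^2 + 75*x + 125

The characteristic polynomial is χ_A(x) = (x + 5)^4, so the eigenvalues are known. The minimal polynomial is
  m_A(x) = Π_λ (x − λ)^{k_λ}
where k_λ is the size of the *largest* Jordan block for λ (equivalently, the smallest k with (A − λI)^k v = 0 for every generalised eigenvector v of λ).

  λ = -5: largest Jordan block has size 3, contributing (x + 5)^3

So m_A(x) = (x + 5)^3 = x^3 + 15*x^2 + 75*x + 125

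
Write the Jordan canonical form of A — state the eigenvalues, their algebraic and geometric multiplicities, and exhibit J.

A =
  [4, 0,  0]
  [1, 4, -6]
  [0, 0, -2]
J_1(-2) ⊕ J_2(4)

The characteristic polynomial is
  det(x·I − A) = x^3 - 6*x^2 + 32 = (x - 4)^2*(x + 2)

Eigenvalues and multiplicities (the geometric multiplicity of λ is n − rank(A − λI), which equals the number of Jordan blocks for λ):
  λ = -2: algebraic multiplicity = 1, geometric multiplicity = 1
  λ = 4: algebraic multiplicity = 2, geometric multiplicity = 1

Determining the block sizes for each eigenvalue:
  λ = -2: one block (gm = 1), so the single block has size am = 1 → block sizes [1]
  λ = 4: one block (gm = 1), so the single block has size am = 2 → block sizes [2]

Assembling the blocks gives a Jordan form
J =
  [-2, 0, 0]
  [ 0, 4, 1]
  [ 0, 0, 4]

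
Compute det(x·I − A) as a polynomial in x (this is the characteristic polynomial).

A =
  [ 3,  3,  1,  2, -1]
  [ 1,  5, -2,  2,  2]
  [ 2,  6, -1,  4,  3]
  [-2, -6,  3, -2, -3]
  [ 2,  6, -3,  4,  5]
x^5 - 10*x^4 + 40*x^3 - 80*x^2 + 80*x - 32

Expanding det(x·I − A) (e.g. by cofactor expansion or by noting that A is similar to its Jordan form J, which has the same characteristic polynomial as A) gives
  χ_A(x) = x^5 - 10*x^4 + 40*x^3 - 80*x^2 + 80*x - 32
which factors as (x - 2)^5. The eigenvalues (with algebraic multiplicities) are λ = 2 with multiplicity 5.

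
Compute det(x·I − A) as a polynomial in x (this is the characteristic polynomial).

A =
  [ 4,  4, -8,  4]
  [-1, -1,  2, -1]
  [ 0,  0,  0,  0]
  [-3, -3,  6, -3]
x^4

Expanding det(x·I − A) (e.g. by cofactor expansion or by noting that A is similar to its Jordan form J, which has the same characteristic polynomial as A) gives
  χ_A(x) = x^4
which factors as x^4. The eigenvalues (with algebraic multiplicities) are λ = 0 with multiplicity 4.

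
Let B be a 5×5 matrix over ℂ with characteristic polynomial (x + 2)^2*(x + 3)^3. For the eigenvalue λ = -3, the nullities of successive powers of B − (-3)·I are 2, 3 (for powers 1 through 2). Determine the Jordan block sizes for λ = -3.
Block sizes for λ = -3: [2, 1]

From the dimensions of kernels of powers, the number of Jordan blocks of size at least j is d_j − d_{j−1} where d_j = dim ker(N^j) (with d_0 = 0). Computing the differences gives [2, 1].
The number of blocks of size exactly k is (#blocks of size ≥ k) − (#blocks of size ≥ k + 1), so the partition is: 1 block(s) of size 1, 1 block(s) of size 2.
In nonincreasing order the block sizes are [2, 1].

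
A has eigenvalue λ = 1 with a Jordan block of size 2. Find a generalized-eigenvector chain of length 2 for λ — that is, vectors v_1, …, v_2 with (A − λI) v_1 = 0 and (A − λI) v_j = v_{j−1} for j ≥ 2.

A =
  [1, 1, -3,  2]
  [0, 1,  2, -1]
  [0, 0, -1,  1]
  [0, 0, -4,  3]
A Jordan chain for λ = 1 of length 2:
v_1 = (1, 0, 0, 0)ᵀ
v_2 = (0, 1, 0, 0)ᵀ

Let N = A − (1)·I. We want v_2 with N^2 v_2 = 0 but N^1 v_2 ≠ 0; then v_{j-1} := N · v_j for j = 2, …, 2.

Pick v_2 = (0, 1, 0, 0)ᵀ.
Then v_1 = N · v_2 = (1, 0, 0, 0)ᵀ.

Sanity check: (A − (1)·I) v_1 = (0, 0, 0, 0)ᵀ = 0. ✓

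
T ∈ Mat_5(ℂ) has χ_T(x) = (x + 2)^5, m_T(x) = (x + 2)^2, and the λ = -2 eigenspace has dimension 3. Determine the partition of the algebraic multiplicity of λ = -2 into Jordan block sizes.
Block sizes for λ = -2: [2, 2, 1]

Step 1 — from the characteristic polynomial, algebraic multiplicity of λ = -2 is 5. From dim ker(T − (-2)·I) = 3, there are exactly 3 Jordan blocks for λ = -2.
Step 2 — from the minimal polynomial, the factor (x + 2)^2 tells us the largest block for λ = -2 has size 2.
Step 3 — with total size 5, 3 blocks, and largest block 2, the block sizes (in nonincreasing order) are [2, 2, 1].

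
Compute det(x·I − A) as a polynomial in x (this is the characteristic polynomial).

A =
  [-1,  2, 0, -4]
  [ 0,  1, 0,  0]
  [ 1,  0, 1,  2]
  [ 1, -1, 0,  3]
x^4 - 4*x^3 + 6*x^2 - 4*x + 1

Expanding det(x·I − A) (e.g. by cofactor expansion or by noting that A is similar to its Jordan form J, which has the same characteristic polynomial as A) gives
  χ_A(x) = x^4 - 4*x^3 + 6*x^2 - 4*x + 1
which factors as (x - 1)^4. The eigenvalues (with algebraic multiplicities) are λ = 1 with multiplicity 4.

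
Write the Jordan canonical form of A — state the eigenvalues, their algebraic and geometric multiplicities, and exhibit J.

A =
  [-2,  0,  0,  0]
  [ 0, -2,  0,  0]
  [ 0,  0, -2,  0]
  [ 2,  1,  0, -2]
J_2(-2) ⊕ J_1(-2) ⊕ J_1(-2)

The characteristic polynomial is
  det(x·I − A) = x^4 + 8*x^3 + 24*x^2 + 32*x + 16 = (x + 2)^4

Eigenvalues and multiplicities (the geometric multiplicity of λ is n − rank(A − λI), which equals the number of Jordan blocks for λ):
  λ = -2: algebraic multiplicity = 4, geometric multiplicity = 3

Determining the block sizes for each eigenvalue:
  λ = -2: 3 blocks summing to 4 forces exactly one block of size 2 and the rest size 1 → block sizes [2, 1, 1]

Assembling the blocks gives a Jordan form
J =
  [-2,  1,  0,  0]
  [ 0, -2,  0,  0]
  [ 0,  0, -2,  0]
  [ 0,  0,  0, -2]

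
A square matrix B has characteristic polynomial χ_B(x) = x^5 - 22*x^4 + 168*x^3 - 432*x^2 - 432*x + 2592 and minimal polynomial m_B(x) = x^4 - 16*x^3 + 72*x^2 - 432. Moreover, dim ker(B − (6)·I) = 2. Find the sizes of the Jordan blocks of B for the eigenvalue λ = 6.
Block sizes for λ = 6: [3, 1]

Step 1 — from the characteristic polynomial, algebraic multiplicity of λ = 6 is 4. From dim ker(B − (6)·I) = 2, there are exactly 2 Jordan blocks for λ = 6.
Step 2 — from the minimal polynomial, the factor (x − 6)^3 tells us the largest block for λ = 6 has size 3.
Step 3 — with total size 4, 2 blocks, and largest block 3, the block sizes (in nonincreasing order) are [3, 1].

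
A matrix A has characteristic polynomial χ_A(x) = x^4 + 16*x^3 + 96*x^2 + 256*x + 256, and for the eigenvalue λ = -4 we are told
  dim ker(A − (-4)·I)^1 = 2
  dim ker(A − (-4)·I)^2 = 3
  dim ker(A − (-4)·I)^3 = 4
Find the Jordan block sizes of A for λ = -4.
Block sizes for λ = -4: [3, 1]

From the dimensions of kernels of powers, the number of Jordan blocks of size at least j is d_j − d_{j−1} where d_j = dim ker(N^j) (with d_0 = 0). Computing the differences gives [2, 1, 1].
The number of blocks of size exactly k is (#blocks of size ≥ k) − (#blocks of size ≥ k + 1), so the partition is: 1 block(s) of size 1, 1 block(s) of size 3.
In nonincreasing order the block sizes are [3, 1].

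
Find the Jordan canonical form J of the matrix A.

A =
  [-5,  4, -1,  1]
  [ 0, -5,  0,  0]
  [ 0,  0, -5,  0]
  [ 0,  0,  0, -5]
J_2(-5) ⊕ J_1(-5) ⊕ J_1(-5)

The characteristic polynomial is
  det(x·I − A) = x^4 + 20*x^3 + 150*x^2 + 500*x + 625 = (x + 5)^4

Eigenvalues and multiplicities (the geometric multiplicity of λ is n − rank(A − λI), which equals the number of Jordan blocks for λ):
  λ = -5: algebraic multiplicity = 4, geometric multiplicity = 3

Determining the block sizes for each eigenvalue:
  λ = -5: 3 blocks summing to 4 forces exactly one block of size 2 and the rest size 1 → block sizes [2, 1, 1]

Assembling the blocks gives a Jordan form
J =
  [-5,  1,  0,  0]
  [ 0, -5,  0,  0]
  [ 0,  0, -5,  0]
  [ 0,  0,  0, -5]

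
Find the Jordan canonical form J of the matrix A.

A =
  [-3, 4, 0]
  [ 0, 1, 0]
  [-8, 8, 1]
J_1(-3) ⊕ J_1(1) ⊕ J_1(1)

The characteristic polynomial is
  det(x·I − A) = x^3 + x^2 - 5*x + 3 = (x - 1)^2*(x + 3)

Eigenvalues and multiplicities (the geometric multiplicity of λ is n − rank(A − λI), which equals the number of Jordan blocks for λ):
  λ = -3: algebraic multiplicity = 1, geometric multiplicity = 1
  λ = 1: algebraic multiplicity = 2, geometric multiplicity = 2

Determining the block sizes for each eigenvalue:
  λ = -3: one block (gm = 1), so the single block has size am = 1 → block sizes [1]
  λ = 1: gm = am = 2, so every block has size 1 → block sizes [1, 1]

Assembling the blocks gives a Jordan form
J =
  [-3, 0, 0]
  [ 0, 1, 0]
  [ 0, 0, 1]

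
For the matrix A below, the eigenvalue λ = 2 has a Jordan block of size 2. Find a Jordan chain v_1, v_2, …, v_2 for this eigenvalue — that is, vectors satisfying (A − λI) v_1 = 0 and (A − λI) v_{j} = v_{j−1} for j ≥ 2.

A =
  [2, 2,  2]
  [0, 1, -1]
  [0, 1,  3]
A Jordan chain for λ = 2 of length 2:
v_1 = (2, -1, 1)ᵀ
v_2 = (0, 1, 0)ᵀ

Let N = A − (2)·I. We want v_2 with N^2 v_2 = 0 but N^1 v_2 ≠ 0; then v_{j-1} := N · v_j for j = 2, …, 2.

Pick v_2 = (0, 1, 0)ᵀ.
Then v_1 = N · v_2 = (2, -1, 1)ᵀ.

Sanity check: (A − (2)·I) v_1 = (0, 0, 0)ᵀ = 0. ✓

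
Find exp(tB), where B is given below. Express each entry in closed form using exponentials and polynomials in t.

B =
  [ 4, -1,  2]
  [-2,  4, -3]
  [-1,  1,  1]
e^{tB} =
  [t^2*exp(3*t)/2 + t*exp(3*t) + exp(3*t), -t*exp(3*t), t^2*exp(3*t)/2 + 2*t*exp(3*t)]
  [-t^2*exp(3*t)/2 - 2*t*exp(3*t), t*exp(3*t) + exp(3*t), -t^2*exp(3*t)/2 - 3*t*exp(3*t)]
  [-t^2*exp(3*t)/2 - t*exp(3*t), t*exp(3*t), -t^2*exp(3*t)/2 - 2*t*exp(3*t) + exp(3*t)]

Strategy: write B = P · J · P⁻¹ where J is a Jordan canonical form, so e^{tB} = P · e^{tJ} · P⁻¹, and e^{tJ} can be computed block-by-block.

B has Jordan form
J =
  [3, 1, 0]
  [0, 3, 1]
  [0, 0, 3]
(up to reordering of blocks).

Per-block formulas:
  For a 3×3 Jordan block J_3(3): exp(t · J_3(3)) = e^(3t)·(I + t·N + (t^2/2)·N^2), where N is the 3×3 nilpotent shift.

After assembling e^{tJ} and conjugating by P, we get:

e^{tB} =
  [t^2*exp(3*t)/2 + t*exp(3*t) + exp(3*t), -t*exp(3*t), t^2*exp(3*t)/2 + 2*t*exp(3*t)]
  [-t^2*exp(3*t)/2 - 2*t*exp(3*t), t*exp(3*t) + exp(3*t), -t^2*exp(3*t)/2 - 3*t*exp(3*t)]
  [-t^2*exp(3*t)/2 - t*exp(3*t), t*exp(3*t), -t^2*exp(3*t)/2 - 2*t*exp(3*t) + exp(3*t)]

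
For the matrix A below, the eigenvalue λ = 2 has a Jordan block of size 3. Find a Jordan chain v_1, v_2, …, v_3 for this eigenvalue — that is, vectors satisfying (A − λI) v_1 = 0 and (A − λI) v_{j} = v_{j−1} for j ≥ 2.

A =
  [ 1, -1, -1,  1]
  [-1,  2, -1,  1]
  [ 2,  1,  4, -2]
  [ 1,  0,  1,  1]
A Jordan chain for λ = 2 of length 3:
v_1 = (1, 0, -1, 0)ᵀ
v_2 = (-1, -1, 2, 1)ᵀ
v_3 = (1, 0, 0, 0)ᵀ

Let N = A − (2)·I. We want v_3 with N^3 v_3 = 0 but N^2 v_3 ≠ 0; then v_{j-1} := N · v_j for j = 3, …, 2.

Pick v_3 = (1, 0, 0, 0)ᵀ.
Then v_2 = N · v_3 = (-1, -1, 2, 1)ᵀ.
Then v_1 = N · v_2 = (1, 0, -1, 0)ᵀ.

Sanity check: (A − (2)·I) v_1 = (0, 0, 0, 0)ᵀ = 0. ✓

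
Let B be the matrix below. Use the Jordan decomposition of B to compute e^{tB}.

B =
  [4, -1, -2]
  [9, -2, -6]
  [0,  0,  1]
e^{tB} =
  [3*t*exp(t) + exp(t), -t*exp(t), -2*t*exp(t)]
  [9*t*exp(t), -3*t*exp(t) + exp(t), -6*t*exp(t)]
  [0, 0, exp(t)]

Strategy: write B = P · J · P⁻¹ where J is a Jordan canonical form, so e^{tB} = P · e^{tJ} · P⁻¹, and e^{tJ} can be computed block-by-block.

B has Jordan form
J =
  [1, 1, 0]
  [0, 1, 0]
  [0, 0, 1]
(up to reordering of blocks).

Per-block formulas:
  For a 1×1 block at λ = 1: exp(t · [1]) = [e^(1t)].
  For a 2×2 Jordan block J_2(1): exp(t · J_2(1)) = e^(1t)·(I + t·N), where N is the 2×2 nilpotent shift.

After assembling e^{tJ} and conjugating by P, we get:

e^{tB} =
  [3*t*exp(t) + exp(t), -t*exp(t), -2*t*exp(t)]
  [9*t*exp(t), -3*t*exp(t) + exp(t), -6*t*exp(t)]
  [0, 0, exp(t)]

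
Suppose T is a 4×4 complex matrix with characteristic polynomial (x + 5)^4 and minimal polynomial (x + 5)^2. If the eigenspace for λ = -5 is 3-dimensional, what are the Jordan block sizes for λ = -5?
Block sizes for λ = -5: [2, 1, 1]

Step 1 — from the characteristic polynomial, algebraic multiplicity of λ = -5 is 4. From dim ker(T − (-5)·I) = 3, there are exactly 3 Jordan blocks for λ = -5.
Step 2 — from the minimal polynomial, the factor (x + 5)^2 tells us the largest block for λ = -5 has size 2.
Step 3 — with total size 4, 3 blocks, and largest block 2, the block sizes (in nonincreasing order) are [2, 1, 1].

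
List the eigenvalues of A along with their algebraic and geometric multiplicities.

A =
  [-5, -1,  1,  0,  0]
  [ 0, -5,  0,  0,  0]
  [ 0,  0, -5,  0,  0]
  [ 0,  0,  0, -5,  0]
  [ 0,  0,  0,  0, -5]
λ = -5: alg = 5, geom = 4

Step 1 — factor the characteristic polynomial to read off the algebraic multiplicities:
  χ_A(x) = (x + 5)^5

Step 2 — compute geometric multiplicities via the rank-nullity identity g(λ) = n − rank(A − λI):
  rank(A − (-5)·I) = 1, so dim ker(A − (-5)·I) = n − 1 = 4

Summary:
  λ = -5: algebraic multiplicity = 5, geometric multiplicity = 4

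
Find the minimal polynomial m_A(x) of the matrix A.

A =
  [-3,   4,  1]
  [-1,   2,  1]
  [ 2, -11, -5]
x^3 + 6*x^2 + 12*x + 8

The characteristic polynomial is χ_A(x) = (x + 2)^3, so the eigenvalues are known. The minimal polynomial is
  m_A(x) = Π_λ (x − λ)^{k_λ}
where k_λ is the size of the *largest* Jordan block for λ (equivalently, the smallest k with (A − λI)^k v = 0 for every generalised eigenvector v of λ).

  λ = -2: largest Jordan block has size 3, contributing (x + 2)^3

So m_A(x) = (x + 2)^3 = x^3 + 6*x^2 + 12*x + 8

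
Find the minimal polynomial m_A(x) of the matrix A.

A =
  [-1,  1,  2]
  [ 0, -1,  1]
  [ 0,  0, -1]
x^3 + 3*x^2 + 3*x + 1

The characteristic polynomial is χ_A(x) = (x + 1)^3, so the eigenvalues are known. The minimal polynomial is
  m_A(x) = Π_λ (x − λ)^{k_λ}
where k_λ is the size of the *largest* Jordan block for λ (equivalently, the smallest k with (A − λI)^k v = 0 for every generalised eigenvector v of λ).

  λ = -1: largest Jordan block has size 3, contributing (x + 1)^3

So m_A(x) = (x + 1)^3 = x^3 + 3*x^2 + 3*x + 1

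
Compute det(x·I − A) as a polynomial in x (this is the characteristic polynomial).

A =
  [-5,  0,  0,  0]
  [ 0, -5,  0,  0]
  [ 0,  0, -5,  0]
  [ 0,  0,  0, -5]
x^4 + 20*x^3 + 150*x^2 + 500*x + 625

Expanding det(x·I − A) (e.g. by cofactor expansion or by noting that A is similar to its Jordan form J, which has the same characteristic polynomial as A) gives
  χ_A(x) = x^4 + 20*x^3 + 150*x^2 + 500*x + 625
which factors as (x + 5)^4. The eigenvalues (with algebraic multiplicities) are λ = -5 with multiplicity 4.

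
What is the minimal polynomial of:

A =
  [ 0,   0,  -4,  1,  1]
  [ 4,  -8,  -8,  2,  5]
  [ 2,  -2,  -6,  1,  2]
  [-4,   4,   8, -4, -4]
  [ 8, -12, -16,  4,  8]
x^2 + 4*x + 4

The characteristic polynomial is χ_A(x) = (x + 2)^5, so the eigenvalues are known. The minimal polynomial is
  m_A(x) = Π_λ (x − λ)^{k_λ}
where k_λ is the size of the *largest* Jordan block for λ (equivalently, the smallest k with (A − λI)^k v = 0 for every generalised eigenvector v of λ).

  λ = -2: largest Jordan block has size 2, contributing (x + 2)^2

So m_A(x) = (x + 2)^2 = x^2 + 4*x + 4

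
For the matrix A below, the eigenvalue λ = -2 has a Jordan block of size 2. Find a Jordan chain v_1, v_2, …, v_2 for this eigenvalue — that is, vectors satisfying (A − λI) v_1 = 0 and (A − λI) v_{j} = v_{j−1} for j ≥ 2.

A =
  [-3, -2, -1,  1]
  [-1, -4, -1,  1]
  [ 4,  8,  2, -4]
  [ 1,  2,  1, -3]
A Jordan chain for λ = -2 of length 2:
v_1 = (-1, -1, 4, 1)ᵀ
v_2 = (1, 0, 0, 0)ᵀ

Let N = A − (-2)·I. We want v_2 with N^2 v_2 = 0 but N^1 v_2 ≠ 0; then v_{j-1} := N · v_j for j = 2, …, 2.

Pick v_2 = (1, 0, 0, 0)ᵀ.
Then v_1 = N · v_2 = (-1, -1, 4, 1)ᵀ.

Sanity check: (A − (-2)·I) v_1 = (0, 0, 0, 0)ᵀ = 0. ✓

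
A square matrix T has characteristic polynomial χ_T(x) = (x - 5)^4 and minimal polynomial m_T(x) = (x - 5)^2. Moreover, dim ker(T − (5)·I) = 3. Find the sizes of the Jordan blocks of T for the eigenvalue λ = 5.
Block sizes for λ = 5: [2, 1, 1]

Step 1 — from the characteristic polynomial, algebraic multiplicity of λ = 5 is 4. From dim ker(T − (5)·I) = 3, there are exactly 3 Jordan blocks for λ = 5.
Step 2 — from the minimal polynomial, the factor (x − 5)^2 tells us the largest block for λ = 5 has size 2.
Step 3 — with total size 4, 3 blocks, and largest block 2, the block sizes (in nonincreasing order) are [2, 1, 1].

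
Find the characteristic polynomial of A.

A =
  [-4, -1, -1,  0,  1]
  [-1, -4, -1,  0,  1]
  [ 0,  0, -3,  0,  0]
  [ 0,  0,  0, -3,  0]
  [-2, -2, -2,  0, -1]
x^5 + 15*x^4 + 90*x^3 + 270*x^2 + 405*x + 243

Expanding det(x·I − A) (e.g. by cofactor expansion or by noting that A is similar to its Jordan form J, which has the same characteristic polynomial as A) gives
  χ_A(x) = x^5 + 15*x^4 + 90*x^3 + 270*x^2 + 405*x + 243
which factors as (x + 3)^5. The eigenvalues (with algebraic multiplicities) are λ = -3 with multiplicity 5.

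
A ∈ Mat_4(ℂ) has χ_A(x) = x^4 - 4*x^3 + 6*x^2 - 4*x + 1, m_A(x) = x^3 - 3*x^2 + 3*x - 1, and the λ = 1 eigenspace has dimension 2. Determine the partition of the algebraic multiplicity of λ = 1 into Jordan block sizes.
Block sizes for λ = 1: [3, 1]

Step 1 — from the characteristic polynomial, algebraic multiplicity of λ = 1 is 4. From dim ker(A − (1)·I) = 2, there are exactly 2 Jordan blocks for λ = 1.
Step 2 — from the minimal polynomial, the factor (x − 1)^3 tells us the largest block for λ = 1 has size 3.
Step 3 — with total size 4, 2 blocks, and largest block 3, the block sizes (in nonincreasing order) are [3, 1].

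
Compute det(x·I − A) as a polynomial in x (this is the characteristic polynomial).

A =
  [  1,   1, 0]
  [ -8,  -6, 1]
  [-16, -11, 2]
x^3 + 3*x^2 + 3*x + 1

Expanding det(x·I − A) (e.g. by cofactor expansion or by noting that A is similar to its Jordan form J, which has the same characteristic polynomial as A) gives
  χ_A(x) = x^3 + 3*x^2 + 3*x + 1
which factors as (x + 1)^3. The eigenvalues (with algebraic multiplicities) are λ = -1 with multiplicity 3.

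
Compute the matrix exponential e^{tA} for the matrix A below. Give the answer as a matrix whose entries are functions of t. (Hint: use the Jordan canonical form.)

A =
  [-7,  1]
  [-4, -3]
e^{tA} =
  [-2*t*exp(-5*t) + exp(-5*t), t*exp(-5*t)]
  [-4*t*exp(-5*t), 2*t*exp(-5*t) + exp(-5*t)]

Strategy: write A = P · J · P⁻¹ where J is a Jordan canonical form, so e^{tA} = P · e^{tJ} · P⁻¹, and e^{tJ} can be computed block-by-block.

A has Jordan form
J =
  [-5,  1]
  [ 0, -5]
(up to reordering of blocks).

Per-block formulas:
  For a 2×2 Jordan block J_2(-5): exp(t · J_2(-5)) = e^(-5t)·(I + t·N), where N is the 2×2 nilpotent shift.

After assembling e^{tJ} and conjugating by P, we get:

e^{tA} =
  [-2*t*exp(-5*t) + exp(-5*t), t*exp(-5*t)]
  [-4*t*exp(-5*t), 2*t*exp(-5*t) + exp(-5*t)]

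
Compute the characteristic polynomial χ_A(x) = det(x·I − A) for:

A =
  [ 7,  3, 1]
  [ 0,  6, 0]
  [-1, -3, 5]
x^3 - 18*x^2 + 108*x - 216

Expanding det(x·I − A) (e.g. by cofactor expansion or by noting that A is similar to its Jordan form J, which has the same characteristic polynomial as A) gives
  χ_A(x) = x^3 - 18*x^2 + 108*x - 216
which factors as (x - 6)^3. The eigenvalues (with algebraic multiplicities) are λ = 6 with multiplicity 3.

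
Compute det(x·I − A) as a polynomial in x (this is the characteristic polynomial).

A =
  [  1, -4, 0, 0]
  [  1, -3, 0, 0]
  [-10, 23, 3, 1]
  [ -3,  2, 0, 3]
x^4 - 4*x^3 - 2*x^2 + 12*x + 9

Expanding det(x·I − A) (e.g. by cofactor expansion or by noting that A is similar to its Jordan form J, which has the same characteristic polynomial as A) gives
  χ_A(x) = x^4 - 4*x^3 - 2*x^2 + 12*x + 9
which factors as (x - 3)^2*(x + 1)^2. The eigenvalues (with algebraic multiplicities) are λ = -1 with multiplicity 2, λ = 3 with multiplicity 2.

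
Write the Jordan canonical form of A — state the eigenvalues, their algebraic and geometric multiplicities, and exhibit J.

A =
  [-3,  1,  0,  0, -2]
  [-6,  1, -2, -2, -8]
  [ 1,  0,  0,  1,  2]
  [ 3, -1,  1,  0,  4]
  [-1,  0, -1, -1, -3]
J_2(-1) ⊕ J_2(-1) ⊕ J_1(-1)

The characteristic polynomial is
  det(x·I − A) = x^5 + 5*x^4 + 10*x^3 + 10*x^2 + 5*x + 1 = (x + 1)^5

Eigenvalues and multiplicities (the geometric multiplicity of λ is n − rank(A − λI), which equals the number of Jordan blocks for λ):
  λ = -1: algebraic multiplicity = 5, geometric multiplicity = 3

Determining the block sizes for each eigenvalue:
  λ = -1: with am = 5 and gm = 3, the partition is not yet determined (e.g. several partitions of 5 into 3 parts exist). Let N = A − (-1)·I. Computing rank(N^1) = 2, rank(N^2) = 0; the number of blocks of size ≥ j is rank(N^{j−1}) − rank(N^j), giving [3, 2]. So we have 2 block(s) of size 2, 1 block(s) of size 1 → block sizes [2, 2, 1]

Assembling the blocks gives a Jordan form
J =
  [-1,  1,  0,  0,  0]
  [ 0, -1,  0,  0,  0]
  [ 0,  0, -1,  1,  0]
  [ 0,  0,  0, -1,  0]
  [ 0,  0,  0,  0, -1]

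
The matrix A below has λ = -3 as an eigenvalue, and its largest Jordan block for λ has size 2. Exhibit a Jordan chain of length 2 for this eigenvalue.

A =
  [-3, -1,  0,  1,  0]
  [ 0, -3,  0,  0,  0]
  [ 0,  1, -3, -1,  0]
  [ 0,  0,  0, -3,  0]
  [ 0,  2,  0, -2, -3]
A Jordan chain for λ = -3 of length 2:
v_1 = (-1, 0, 1, 0, 2)ᵀ
v_2 = (0, 1, 0, 0, 0)ᵀ

Let N = A − (-3)·I. We want v_2 with N^2 v_2 = 0 but N^1 v_2 ≠ 0; then v_{j-1} := N · v_j for j = 2, …, 2.

Pick v_2 = (0, 1, 0, 0, 0)ᵀ.
Then v_1 = N · v_2 = (-1, 0, 1, 0, 2)ᵀ.

Sanity check: (A − (-3)·I) v_1 = (0, 0, 0, 0, 0)ᵀ = 0. ✓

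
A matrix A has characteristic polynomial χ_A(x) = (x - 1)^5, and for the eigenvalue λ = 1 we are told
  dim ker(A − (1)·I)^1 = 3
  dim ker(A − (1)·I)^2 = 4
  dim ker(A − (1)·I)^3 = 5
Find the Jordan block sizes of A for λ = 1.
Block sizes for λ = 1: [3, 1, 1]

From the dimensions of kernels of powers, the number of Jordan blocks of size at least j is d_j − d_{j−1} where d_j = dim ker(N^j) (with d_0 = 0). Computing the differences gives [3, 1, 1].
The number of blocks of size exactly k is (#blocks of size ≥ k) − (#blocks of size ≥ k + 1), so the partition is: 2 block(s) of size 1, 1 block(s) of size 3.
In nonincreasing order the block sizes are [3, 1, 1].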